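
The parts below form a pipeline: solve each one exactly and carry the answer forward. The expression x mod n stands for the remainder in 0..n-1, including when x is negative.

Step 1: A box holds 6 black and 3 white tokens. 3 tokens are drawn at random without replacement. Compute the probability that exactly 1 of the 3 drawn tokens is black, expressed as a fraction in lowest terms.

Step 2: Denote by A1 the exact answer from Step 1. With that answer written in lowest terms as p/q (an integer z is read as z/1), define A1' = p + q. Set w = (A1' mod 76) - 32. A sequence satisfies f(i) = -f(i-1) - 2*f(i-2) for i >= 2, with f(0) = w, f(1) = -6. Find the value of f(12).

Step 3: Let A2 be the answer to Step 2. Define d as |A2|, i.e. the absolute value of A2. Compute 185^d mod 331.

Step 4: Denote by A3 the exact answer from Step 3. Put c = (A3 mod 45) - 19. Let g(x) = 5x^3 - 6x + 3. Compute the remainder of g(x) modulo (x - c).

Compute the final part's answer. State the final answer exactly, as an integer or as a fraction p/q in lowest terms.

4943

Step 1: total draws C(9,3) = 84; favorable C(6,1)*C(3,2) = 18; P = 3/14; answer 3/14
Step 2: A1 = 3/14; threaded value p + q = 17; w = -15; f(2) = -1*(-6) - 2*(-15) = 36; iterating: f(2)=36, f(3)=-24, f(4)=-48, f(5)=96, f(6)=0, f(7)=-192, f(8)=192, f(9)=192, f(10)=-576, f(11)=192, f(12)=960; answer 960
Step 3: A2 = 960; d = 960; squarings mod 331: 185^1=185, 185^2=132, 185^4=212, 185^8=259, 185^16=219, 185^32=297, 185^64=163, 185^128=89, 185^256=308, 185^512=198; 185^960 = 185^64 * 185^128 * 185^256 * 185^512 = 74 (mod 331); answer 74
Step 4: A3 = 74; c = 10; remainder = value at the root: 5*(10)^3 - 6*(10)^1 + 3 = (5000) + (-60) + (3) = 4943; answer 4943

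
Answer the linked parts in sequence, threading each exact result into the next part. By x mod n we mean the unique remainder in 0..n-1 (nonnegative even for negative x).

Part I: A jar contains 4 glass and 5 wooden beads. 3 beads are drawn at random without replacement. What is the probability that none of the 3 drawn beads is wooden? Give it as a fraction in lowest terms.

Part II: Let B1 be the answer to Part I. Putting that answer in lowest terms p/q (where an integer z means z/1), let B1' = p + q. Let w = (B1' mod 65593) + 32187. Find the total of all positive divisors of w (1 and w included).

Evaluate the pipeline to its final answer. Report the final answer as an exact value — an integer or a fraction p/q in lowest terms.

Part I: total draws C(9,3) = 84; favorable C(4,3) = 4; P = 1/21; answer 1/21
Part II: B1 = 1/21; threaded value p + q = 22; w = 32209; 32209 = 31 * 1039; sigma = (1 + 31) * (1 + 1039) = 32 * 1040 = 33280; answer 33280

33280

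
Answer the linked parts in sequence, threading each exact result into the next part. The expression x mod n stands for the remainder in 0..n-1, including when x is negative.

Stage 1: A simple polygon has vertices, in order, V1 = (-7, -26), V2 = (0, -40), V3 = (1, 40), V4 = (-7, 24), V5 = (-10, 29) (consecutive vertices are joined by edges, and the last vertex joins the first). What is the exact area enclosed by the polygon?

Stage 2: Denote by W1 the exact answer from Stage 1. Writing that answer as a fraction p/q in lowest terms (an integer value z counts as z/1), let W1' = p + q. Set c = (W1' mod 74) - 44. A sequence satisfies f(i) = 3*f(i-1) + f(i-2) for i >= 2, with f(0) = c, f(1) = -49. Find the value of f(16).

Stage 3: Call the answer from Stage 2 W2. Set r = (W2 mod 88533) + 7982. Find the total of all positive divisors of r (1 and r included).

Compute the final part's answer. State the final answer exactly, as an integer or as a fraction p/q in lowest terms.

Stage 1: cross terms: (-7*-40 - 0*-26)=280, (0*40 - 1*-40)=40, (1*24 - -7*40)=304, (-7*29 - -10*24)=37, (-10*-26 - -7*29)=463; twice the area = |1124| = 1124; area = 562; answer 562
Stage 2: W1 = 562; threaded value p + q = 563; c = 1; f(2) = 3*(-49) + 1*(1) = -146; iterating: f(2)=-146, f(3)=-487, f(4)=-1607, f(5)=-5308, f(6)=-17531, f(7)=-57901, f(8)=-191234, f(9)=-631603, f(10)=-2086043, f(11)=-6889732, f(12)=-22755239, f(13)=-75155449, f(14)=-248221586, f(15)=-819820207, f(16)=-2707682207; answer -2707682207
Stage 3: W2 = -2707682207; r = 19047; 19047 = 3 * 7 * 907; sigma = (1 + 3) * (1 + 7) * (1 + 907) = 4 * 8 * 908 = 29056; answer 29056

29056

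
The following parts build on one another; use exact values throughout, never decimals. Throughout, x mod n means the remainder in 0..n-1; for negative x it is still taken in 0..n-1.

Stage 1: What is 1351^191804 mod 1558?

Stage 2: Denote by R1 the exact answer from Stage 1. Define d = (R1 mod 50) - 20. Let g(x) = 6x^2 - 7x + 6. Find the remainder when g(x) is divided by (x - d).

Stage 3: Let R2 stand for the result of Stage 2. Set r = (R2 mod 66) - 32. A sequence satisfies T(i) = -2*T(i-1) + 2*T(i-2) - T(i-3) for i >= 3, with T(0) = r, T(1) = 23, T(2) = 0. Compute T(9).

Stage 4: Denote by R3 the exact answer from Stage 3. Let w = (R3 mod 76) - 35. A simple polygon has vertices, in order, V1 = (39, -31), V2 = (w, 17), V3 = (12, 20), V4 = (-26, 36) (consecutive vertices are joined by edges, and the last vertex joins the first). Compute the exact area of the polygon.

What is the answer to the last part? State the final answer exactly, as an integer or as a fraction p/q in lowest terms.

Stage 1: squarings mod 1558: 1351^1=1351, 1351^2=783, 1351^4=795, 1351^8=1035, 1351^16=879, 1351^32=1431, 1351^64=549, 1351^128=707, 1351^256=1289, 1351^512=693, 1351^1024=385, 1351^2048=215, 1351^4096=1043, 1351^8192=365, 1351^16384=795, 1351^32768=1035, 1351^65536=879, 1351^131072=1431; 1351^191804 = 1351^4 * 1351^8 * 1351^16 * 1351^32 * 1351^256 * 1351^1024 * 1351^2048 * 1351^8192 * 1351^16384 * 1351^32768 * 1351^131072 = 139 (mod 1558); answer 139
Stage 2: R1 = 139; d = 19; remainder = value at the root: 6*(19)^2 - 7*(19)^1 + 6 = (2166) + (-133) + (6) = 2039; answer 2039
Stage 3: R2 = 2039; r = 27; T(3) = -2*(0) + 2*(23) - 1*(27) = 19; iterating: T(3)=19, T(4)=-61, T(5)=160, T(6)=-461, T(7)=1303, T(8)=-3688, T(9)=10443; answer 10443
Stage 4: R3 = 10443; w = -4; cross terms: (39*17 - -4*-31)=539, (-4*20 - 12*17)=-284, (12*36 - -26*20)=952, (-26*-31 - 39*36)=-598; twice the area = |609| = 609; area = 609/2; answer 609/2

609/2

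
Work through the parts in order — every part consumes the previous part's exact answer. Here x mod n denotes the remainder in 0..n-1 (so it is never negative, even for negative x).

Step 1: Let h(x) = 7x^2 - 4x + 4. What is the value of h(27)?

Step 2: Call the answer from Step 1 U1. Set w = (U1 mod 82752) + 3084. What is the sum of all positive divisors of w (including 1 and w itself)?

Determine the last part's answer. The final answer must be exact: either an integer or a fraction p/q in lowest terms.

Step 1: 7*(27)^2 - 4*(27)^1 + 4 = (5103) + (-108) + (4) = 4999; answer 4999
Step 2: U1 = 4999; w = 8083; 8083 = 59 * 137; sigma = (1 + 59) * (1 + 137) = 60 * 138 = 8280; answer 8280

8280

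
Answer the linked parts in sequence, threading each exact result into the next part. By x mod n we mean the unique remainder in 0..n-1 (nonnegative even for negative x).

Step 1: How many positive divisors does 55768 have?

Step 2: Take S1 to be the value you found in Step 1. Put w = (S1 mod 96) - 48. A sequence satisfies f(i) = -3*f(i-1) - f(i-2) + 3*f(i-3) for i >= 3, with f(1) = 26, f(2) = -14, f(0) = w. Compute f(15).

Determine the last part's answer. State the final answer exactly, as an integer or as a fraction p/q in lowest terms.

Step 1: 55768 = 2^3 * 6971; number of divisors = (3+1) * (1+1) = 8; answer 8
Step 2: S1 = 8; w = -40; f(3) = -3*(-14) - 1*(26) + 3*(-40) = -104; iterating: f(3)=-104, f(4)=404, f(5)=-1150, f(6)=2734, f(7)=-5840, f(8)=11336, f(9)=-19966, f(10)=31042, f(11)=-39152, f(12)=26516, f(13)=52730, f(14)=-302162, f(15)=933304; answer 933304

933304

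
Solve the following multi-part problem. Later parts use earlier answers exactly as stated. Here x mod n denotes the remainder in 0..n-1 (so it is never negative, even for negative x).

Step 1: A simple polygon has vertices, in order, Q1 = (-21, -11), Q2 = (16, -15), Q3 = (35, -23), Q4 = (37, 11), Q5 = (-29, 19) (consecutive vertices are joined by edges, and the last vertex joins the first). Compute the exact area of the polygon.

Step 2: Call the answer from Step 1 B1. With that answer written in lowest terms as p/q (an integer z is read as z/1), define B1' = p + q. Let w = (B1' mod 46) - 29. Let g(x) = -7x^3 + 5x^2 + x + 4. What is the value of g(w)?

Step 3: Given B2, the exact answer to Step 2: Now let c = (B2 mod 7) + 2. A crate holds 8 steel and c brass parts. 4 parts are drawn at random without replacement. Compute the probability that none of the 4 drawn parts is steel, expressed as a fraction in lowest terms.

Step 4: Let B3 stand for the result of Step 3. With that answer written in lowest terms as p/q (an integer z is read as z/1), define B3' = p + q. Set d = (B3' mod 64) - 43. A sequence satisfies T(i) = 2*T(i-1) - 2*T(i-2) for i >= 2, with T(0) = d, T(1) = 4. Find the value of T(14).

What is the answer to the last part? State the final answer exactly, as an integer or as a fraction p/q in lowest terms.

Step 1: cross terms: (-21*-15 - 16*-11)=491, (16*-23 - 35*-15)=157, (35*11 - 37*-23)=1236, (37*19 - -29*11)=1022, (-29*-11 - -21*19)=718; twice the area = |3624| = 3624; area = 1812; answer 1812
Step 2: B1 = 1812; threaded value p + q = 1813; w = -10; -7*(-10)^3 + 5*(-10)^2 + 1*(-10)^1 + 4 = (7000) + (500) + (-10) + (4) = 7494; answer 7494
Step 3: B2 = 7494; c = 6; total draws C(14,4) = 1001; favorable C(6,4) = 15; P = 15/1001; answer 15/1001
Step 4: B3 = 15/1001; threaded value p + q = 1016; d = 13; T(2) = 2*(4) - 2*(13) = -18; iterating: T(2)=-18, T(3)=-44, T(4)=-52, T(5)=-16, T(6)=72, T(7)=176, T(8)=208, T(9)=64, T(10)=-288, T(11)=-704, T(12)=-832, T(13)=-256, T(14)=1152; answer 1152

1152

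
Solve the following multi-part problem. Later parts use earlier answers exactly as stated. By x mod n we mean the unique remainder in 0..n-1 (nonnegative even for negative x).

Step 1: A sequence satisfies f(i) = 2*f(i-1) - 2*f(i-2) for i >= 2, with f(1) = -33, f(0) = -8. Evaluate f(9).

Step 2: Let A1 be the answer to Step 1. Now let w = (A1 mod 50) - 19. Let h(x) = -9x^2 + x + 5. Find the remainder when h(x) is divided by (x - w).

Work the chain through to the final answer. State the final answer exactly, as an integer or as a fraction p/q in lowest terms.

Step 1: f(2) = 2*(-33) - 2*(-8) = -50; iterating: f(2)=-50, f(3)=-34, f(4)=32, f(5)=132, f(6)=200, f(7)=136, f(8)=-128, f(9)=-528; answer -528
Step 2: A1 = -528; w = 3; remainder = value at the root: -9*(3)^2 + 1*(3)^1 + 5 = (-81) + (3) + (5) = -73; answer -73

-73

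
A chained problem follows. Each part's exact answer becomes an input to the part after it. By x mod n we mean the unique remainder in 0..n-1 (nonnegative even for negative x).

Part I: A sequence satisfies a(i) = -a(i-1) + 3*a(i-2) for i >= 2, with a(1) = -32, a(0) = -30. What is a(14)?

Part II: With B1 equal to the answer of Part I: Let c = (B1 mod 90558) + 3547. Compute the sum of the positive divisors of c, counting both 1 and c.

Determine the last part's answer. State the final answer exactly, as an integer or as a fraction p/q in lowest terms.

Part I: a(2) = -1*(-32) + 3*(-30) = -58; iterating: a(2)=-58, a(3)=-38, a(4)=-136, a(5)=22, a(6)=-430, a(7)=496, a(8)=-1786, a(9)=3274, a(10)=-8632, a(11)=18454, a(12)=-44350, a(13)=99712, a(14)=-232762; answer -232762
Part II: B1 = -232762; c = 42459; 42459 = 3 * 14153; sigma = (1 + 3) * (1 + 14153) = 4 * 14154 = 56616; answer 56616

56616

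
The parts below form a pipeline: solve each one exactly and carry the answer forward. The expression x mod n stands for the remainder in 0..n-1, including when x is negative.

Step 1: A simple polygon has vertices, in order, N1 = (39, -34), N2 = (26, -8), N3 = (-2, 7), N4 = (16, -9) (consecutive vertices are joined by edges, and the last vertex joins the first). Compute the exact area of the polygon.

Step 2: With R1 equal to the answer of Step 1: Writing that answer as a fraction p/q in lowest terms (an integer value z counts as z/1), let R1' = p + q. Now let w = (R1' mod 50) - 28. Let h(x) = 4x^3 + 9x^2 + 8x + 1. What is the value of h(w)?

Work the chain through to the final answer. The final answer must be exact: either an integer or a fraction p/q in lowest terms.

Step 1: cross terms: (39*-8 - 26*-34)=572, (26*7 - -2*-8)=166, (-2*-9 - 16*7)=-94, (16*-34 - 39*-9)=-193; twice the area = |451| = 451; area = 451/2; answer 451/2
Step 2: R1 = 451/2; threaded value p + q = 453; w = -25; 4*(-25)^3 + 9*(-25)^2 + 8*(-25)^1 + 1 = (-62500) + (5625) + (-200) + (1) = -57074; answer -57074

-57074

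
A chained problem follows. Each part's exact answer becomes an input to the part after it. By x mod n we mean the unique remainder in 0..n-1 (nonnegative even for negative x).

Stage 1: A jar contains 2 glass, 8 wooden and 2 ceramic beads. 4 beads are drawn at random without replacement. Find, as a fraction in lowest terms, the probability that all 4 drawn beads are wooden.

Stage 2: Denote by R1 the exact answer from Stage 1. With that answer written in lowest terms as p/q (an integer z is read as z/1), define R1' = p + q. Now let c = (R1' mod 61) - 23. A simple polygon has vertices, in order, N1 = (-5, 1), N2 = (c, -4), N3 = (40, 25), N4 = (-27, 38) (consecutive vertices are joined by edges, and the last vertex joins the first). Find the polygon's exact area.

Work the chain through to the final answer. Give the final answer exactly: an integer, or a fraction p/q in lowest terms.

1617

Stage 1: total draws C(12,4) = 495; favorable C(8,4) = 70; P = 14/99; answer 14/99
Stage 2: R1 = 14/99; threaded value p + q = 113; c = 29; cross terms: (-5*-4 - 29*1)=-9, (29*25 - 40*-4)=885, (40*38 - -27*25)=2195, (-27*1 - -5*38)=163; twice the area = |3234| = 3234; area = 1617; answer 1617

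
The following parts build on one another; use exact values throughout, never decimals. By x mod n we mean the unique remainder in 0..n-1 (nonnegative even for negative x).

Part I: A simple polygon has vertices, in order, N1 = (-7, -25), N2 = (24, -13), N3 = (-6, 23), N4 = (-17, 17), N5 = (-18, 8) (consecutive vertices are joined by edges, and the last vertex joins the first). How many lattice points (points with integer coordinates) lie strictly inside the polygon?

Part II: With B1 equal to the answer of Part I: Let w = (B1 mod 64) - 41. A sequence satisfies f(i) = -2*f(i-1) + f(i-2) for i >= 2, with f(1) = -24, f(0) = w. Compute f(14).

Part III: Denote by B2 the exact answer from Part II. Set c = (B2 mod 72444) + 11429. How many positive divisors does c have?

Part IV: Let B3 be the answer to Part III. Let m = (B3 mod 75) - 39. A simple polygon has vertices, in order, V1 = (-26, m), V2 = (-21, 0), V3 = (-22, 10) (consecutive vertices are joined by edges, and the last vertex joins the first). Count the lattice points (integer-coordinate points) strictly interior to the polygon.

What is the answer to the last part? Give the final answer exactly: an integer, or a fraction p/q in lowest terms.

34

Part I: cross terms: (-7*-13 - 24*-25)=691, (24*23 - -6*-13)=474, (-6*17 - -17*23)=289, (-17*8 - -18*17)=170, (-18*-25 - -7*8)=506; twice the area = |2130| = 2130; area = 1065; boundary points = 1 + 6 + 1 + 1 + 11 = 20; strictly interior points = area - boundary/2 + 1 = 1056; answer 1056
Part II: B1 = 1056; w = -9; f(2) = -2*(-24) + 1*(-9) = 39; iterating: f(2)=39, f(3)=-102, f(4)=243, f(5)=-588, f(6)=1419, f(7)=-3426, f(8)=8271, f(9)=-19968, f(10)=48207, f(11)=-116382, f(12)=280971, f(13)=-678324, f(14)=1637619; answer 1637619
Part III: B2 = 1637619; c = 55280; 55280 = 2^4 * 5 * 691; number of divisors = (4+1) * (1+1) * (1+1) = 20; answer 20
Part IV: B3 = 20; m = -19; cross terms: (-26*0 - -21*-19)=-399, (-21*10 - -22*0)=-210, (-22*-19 - -26*10)=678; twice the area = |69| = 69; area = 69/2; boundary points = 1 + 1 + 1 = 3; strictly interior points = area - boundary/2 + 1 = 34; answer 34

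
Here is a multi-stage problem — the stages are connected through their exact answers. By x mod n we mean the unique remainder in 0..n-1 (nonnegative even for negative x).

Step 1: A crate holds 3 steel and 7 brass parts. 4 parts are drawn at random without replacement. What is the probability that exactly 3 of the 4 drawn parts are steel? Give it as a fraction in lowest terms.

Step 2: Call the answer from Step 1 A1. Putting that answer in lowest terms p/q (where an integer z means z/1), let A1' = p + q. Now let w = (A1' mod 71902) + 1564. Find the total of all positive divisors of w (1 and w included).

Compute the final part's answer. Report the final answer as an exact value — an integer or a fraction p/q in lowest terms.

Step 1: total draws C(10,4) = 210; favorable C(3,3)*C(7,1) = 7; P = 1/30; answer 1/30
Step 2: A1 = 1/30; threaded value p + q = 31; w = 1595; 1595 = 5 * 11 * 29; sigma = (1 + 5) * (1 + 11) * (1 + 29) = 6 * 12 * 30 = 2160; answer 2160

2160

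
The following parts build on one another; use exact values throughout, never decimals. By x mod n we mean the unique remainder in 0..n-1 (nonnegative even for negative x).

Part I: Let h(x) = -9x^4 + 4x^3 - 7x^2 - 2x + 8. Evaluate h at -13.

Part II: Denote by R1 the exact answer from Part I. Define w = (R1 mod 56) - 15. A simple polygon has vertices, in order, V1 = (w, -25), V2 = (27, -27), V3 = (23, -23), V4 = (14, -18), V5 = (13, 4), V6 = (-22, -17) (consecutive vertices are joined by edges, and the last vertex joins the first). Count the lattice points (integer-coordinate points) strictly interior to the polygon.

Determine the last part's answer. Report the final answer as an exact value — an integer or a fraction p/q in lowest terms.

603

Part I: -9*(-13)^4 + 4*(-13)^3 - 7*(-13)^2 - 2*(-13)^1 + 8 = (-257049) + (-8788) + (-1183) + (26) + (8) = -266986; answer -266986
Part II: R1 = -266986; w = 7; cross terms: (7*-27 - 27*-25)=486, (27*-23 - 23*-27)=0, (23*-18 - 14*-23)=-92, (14*4 - 13*-18)=290, (13*-17 - -22*4)=-133, (-22*-25 - 7*-17)=669; twice the area = |1220| = 1220; area = 610; boundary points = 2 + 4 + 1 + 1 + 7 + 1 = 16; strictly interior points = area - boundary/2 + 1 = 603; answer 603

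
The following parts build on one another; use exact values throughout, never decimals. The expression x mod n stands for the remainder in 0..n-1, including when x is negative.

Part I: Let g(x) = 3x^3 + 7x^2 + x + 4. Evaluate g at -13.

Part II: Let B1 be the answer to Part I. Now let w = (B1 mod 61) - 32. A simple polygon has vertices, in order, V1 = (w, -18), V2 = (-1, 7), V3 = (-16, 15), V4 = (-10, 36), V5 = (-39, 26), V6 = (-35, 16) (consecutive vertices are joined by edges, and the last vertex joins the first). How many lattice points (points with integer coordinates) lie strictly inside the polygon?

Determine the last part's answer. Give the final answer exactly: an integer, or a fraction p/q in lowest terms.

943

Part I: 3*(-13)^3 + 7*(-13)^2 + 1*(-13)^1 + 4 = (-6591) + (1183) + (-13) + (4) = -5417; answer -5417
Part II: B1 = -5417; w = -20; cross terms: (-20*7 - -1*-18)=-158, (-1*15 - -16*7)=97, (-16*36 - -10*15)=-426, (-10*26 - -39*36)=1144, (-39*16 - -35*26)=286, (-35*-18 - -20*16)=950; twice the area = |1893| = 1893; area = 1893/2; boundary points = 1 + 1 + 3 + 1 + 2 + 1 = 9; strictly interior points = area - boundary/2 + 1 = 943; answer 943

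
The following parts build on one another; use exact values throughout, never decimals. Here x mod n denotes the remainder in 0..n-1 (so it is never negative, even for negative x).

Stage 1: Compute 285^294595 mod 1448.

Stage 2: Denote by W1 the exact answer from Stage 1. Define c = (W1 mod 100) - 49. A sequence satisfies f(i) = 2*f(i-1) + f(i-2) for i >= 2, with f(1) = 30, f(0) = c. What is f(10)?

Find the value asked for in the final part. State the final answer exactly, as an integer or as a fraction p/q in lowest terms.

Stage 1: squarings mod 1448: 285^1=285, 285^2=137, 285^4=1393, 285^8=129, 285^16=713, 285^32=121, 285^64=161, 285^128=1305, 285^256=177, 285^512=921, 285^1024=1161, 285^2048=1281, 285^4096=377, 285^8192=225, 285^16384=1393, 285^32768=129, 285^65536=713, 285^131072=121, 285^262144=161; 285^294595 = 285^1 * 285^2 * 285^64 * 285^128 * 285^512 * 285^1024 * 285^2048 * 285^4096 * 285^8192 * 285^16384 * 285^262144 = 61 (mod 1448); answer 61
Stage 2: W1 = 61; c = 12; f(2) = 2*(30) + 1*(12) = 72; iterating: f(2)=72, f(3)=174, f(4)=420, f(5)=1014, f(6)=2448, f(7)=5910, f(8)=14268, f(9)=34446, f(10)=83160; answer 83160

83160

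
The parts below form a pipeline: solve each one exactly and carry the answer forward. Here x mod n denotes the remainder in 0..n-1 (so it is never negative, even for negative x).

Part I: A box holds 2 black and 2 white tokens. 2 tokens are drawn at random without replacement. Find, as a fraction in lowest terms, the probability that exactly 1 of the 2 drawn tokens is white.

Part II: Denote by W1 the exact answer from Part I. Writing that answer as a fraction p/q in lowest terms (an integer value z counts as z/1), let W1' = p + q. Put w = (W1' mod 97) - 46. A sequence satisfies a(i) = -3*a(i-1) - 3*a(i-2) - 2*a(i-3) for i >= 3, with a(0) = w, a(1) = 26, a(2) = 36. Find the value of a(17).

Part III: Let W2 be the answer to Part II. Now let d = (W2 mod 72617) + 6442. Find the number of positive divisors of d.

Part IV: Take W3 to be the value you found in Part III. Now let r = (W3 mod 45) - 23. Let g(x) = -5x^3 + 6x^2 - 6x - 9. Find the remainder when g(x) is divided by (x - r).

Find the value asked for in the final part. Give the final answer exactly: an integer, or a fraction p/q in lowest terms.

Part I: total draws C(4,2) = 6; favorable C(2,1)*C(2,1) = 4; P = 2/3; answer 2/3
Part II: W1 = 2/3; threaded value p + q = 5; w = -41; a(3) = -3*(36) - 3*(26) - 2*(-41) = -104; iterating: a(3)=-104, a(4)=152, a(5)=-216, a(6)=400, a(7)=-856, a(8)=1800, a(9)=-3632, a(10)=7208, a(11)=-14328, a(12)=28624, a(13)=-57304, a(14)=114696, a(15)=-229424, a(16)=458792, a(17)=-917496; answer -917496
Part III: W2 = -917496; d = 32967; 32967 = 3^4 * 11 * 37; number of divisors = (4+1) * (1+1) * (1+1) = 20; answer 20
Part IV: W3 = 20; r = -3; remainder = value at the root: -5*(-3)^3 + 6*(-3)^2 - 6*(-3)^1 - 9 = (135) + (54) + (18) + (-9) = 198; answer 198

198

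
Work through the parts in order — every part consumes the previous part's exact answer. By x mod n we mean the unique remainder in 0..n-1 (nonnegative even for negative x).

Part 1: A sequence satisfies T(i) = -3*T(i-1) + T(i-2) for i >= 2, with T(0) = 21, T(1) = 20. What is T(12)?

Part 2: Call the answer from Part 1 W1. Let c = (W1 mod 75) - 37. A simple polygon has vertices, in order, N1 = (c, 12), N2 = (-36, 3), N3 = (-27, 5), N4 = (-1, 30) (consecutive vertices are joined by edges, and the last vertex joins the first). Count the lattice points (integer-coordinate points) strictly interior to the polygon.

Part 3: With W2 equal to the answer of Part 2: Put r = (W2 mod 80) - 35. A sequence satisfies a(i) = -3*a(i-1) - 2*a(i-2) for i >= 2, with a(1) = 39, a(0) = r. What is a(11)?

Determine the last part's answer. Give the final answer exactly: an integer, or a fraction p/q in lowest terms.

67557

Part 1: T(2) = -3*(20) + 1*(21) = -39; iterating: T(2)=-39, T(3)=137, T(4)=-450, T(5)=1487, T(6)=-4911, T(7)=16220, T(8)=-53571, T(9)=176933, T(10)=-584370, T(11)=1930043, T(12)=-6374499; answer -6374499
Part 2: W1 = -6374499; c = 14; cross terms: (14*3 - -36*12)=474, (-36*5 - -27*3)=-99, (-27*30 - -1*5)=-805, (-1*12 - 14*30)=-432; twice the area = |-862| = 862; area = 431; boundary points = 1 + 1 + 1 + 3 = 6; strictly interior points = area - boundary/2 + 1 = 429; answer 429
Part 3: W2 = 429; r = -6; a(2) = -3*(39) - 2*(-6) = -105; iterating: a(2)=-105, a(3)=237, a(4)=-501, a(5)=1029, a(6)=-2085, a(7)=4197, a(8)=-8421, a(9)=16869, a(10)=-33765, a(11)=67557; answer 67557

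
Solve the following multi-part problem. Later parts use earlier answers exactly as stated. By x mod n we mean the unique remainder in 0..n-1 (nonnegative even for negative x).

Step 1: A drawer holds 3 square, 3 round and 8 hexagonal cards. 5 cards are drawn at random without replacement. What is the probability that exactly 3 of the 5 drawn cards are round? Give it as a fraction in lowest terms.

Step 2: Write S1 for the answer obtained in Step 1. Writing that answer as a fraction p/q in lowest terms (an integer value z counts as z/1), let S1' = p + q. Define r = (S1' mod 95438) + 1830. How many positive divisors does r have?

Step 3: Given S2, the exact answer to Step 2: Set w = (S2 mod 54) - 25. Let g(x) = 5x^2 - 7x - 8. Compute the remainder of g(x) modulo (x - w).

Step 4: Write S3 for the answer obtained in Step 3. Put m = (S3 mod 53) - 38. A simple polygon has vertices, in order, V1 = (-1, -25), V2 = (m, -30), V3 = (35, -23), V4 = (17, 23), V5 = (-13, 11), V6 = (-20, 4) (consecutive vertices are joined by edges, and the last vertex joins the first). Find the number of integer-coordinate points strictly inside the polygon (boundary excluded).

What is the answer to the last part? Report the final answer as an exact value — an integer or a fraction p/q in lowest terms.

Step 1: total draws C(14,5) = 2002; favorable C(3,3)*C(11,2) = 55; P = 5/182; answer 5/182
Step 2: S1 = 5/182; threaded value p + q = 187; r = 2017; 2017 is prime, so its only divisors are 1 and 2017; count = 2; answer 2
Step 3: S2 = 2; w = -23; remainder = value at the root: 5*(-23)^2 - 7*(-23)^1 - 8 = (2645) + (161) + (-8) = 2798; answer 2798
Step 4: S3 = 2798; m = 4; cross terms: (-1*-30 - 4*-25)=130, (4*-23 - 35*-30)=958, (35*23 - 17*-23)=1196, (17*11 - -13*23)=486, (-13*4 - -20*11)=168, (-20*-25 - -1*4)=504; twice the area = |3442| = 3442; area = 1721; boundary points = 5 + 1 + 2 + 6 + 7 + 1 = 22; strictly interior points = area - boundary/2 + 1 = 1711; answer 1711

1711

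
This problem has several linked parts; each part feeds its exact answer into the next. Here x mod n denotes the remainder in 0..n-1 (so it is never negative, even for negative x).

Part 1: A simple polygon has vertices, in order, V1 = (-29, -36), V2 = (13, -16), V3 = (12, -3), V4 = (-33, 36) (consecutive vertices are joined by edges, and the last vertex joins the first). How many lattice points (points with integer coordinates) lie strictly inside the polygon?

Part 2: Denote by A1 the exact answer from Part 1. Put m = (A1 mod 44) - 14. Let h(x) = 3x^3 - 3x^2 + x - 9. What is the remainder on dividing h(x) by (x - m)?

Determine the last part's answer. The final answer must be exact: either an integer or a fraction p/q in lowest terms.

48

Part 1: cross terms: (-29*-16 - 13*-36)=932, (13*-3 - 12*-16)=153, (12*36 - -33*-3)=333, (-33*-36 - -29*36)=2232; twice the area = |3650| = 3650; area = 1825; boundary points = 2 + 1 + 3 + 4 = 10; strictly interior points = area - boundary/2 + 1 = 1821; answer 1821
Part 2: A1 = 1821; m = 3; remainder = value at the root: 3*(3)^3 - 3*(3)^2 + 1*(3)^1 - 9 = (81) + (-27) + (3) + (-9) = 48; answer 48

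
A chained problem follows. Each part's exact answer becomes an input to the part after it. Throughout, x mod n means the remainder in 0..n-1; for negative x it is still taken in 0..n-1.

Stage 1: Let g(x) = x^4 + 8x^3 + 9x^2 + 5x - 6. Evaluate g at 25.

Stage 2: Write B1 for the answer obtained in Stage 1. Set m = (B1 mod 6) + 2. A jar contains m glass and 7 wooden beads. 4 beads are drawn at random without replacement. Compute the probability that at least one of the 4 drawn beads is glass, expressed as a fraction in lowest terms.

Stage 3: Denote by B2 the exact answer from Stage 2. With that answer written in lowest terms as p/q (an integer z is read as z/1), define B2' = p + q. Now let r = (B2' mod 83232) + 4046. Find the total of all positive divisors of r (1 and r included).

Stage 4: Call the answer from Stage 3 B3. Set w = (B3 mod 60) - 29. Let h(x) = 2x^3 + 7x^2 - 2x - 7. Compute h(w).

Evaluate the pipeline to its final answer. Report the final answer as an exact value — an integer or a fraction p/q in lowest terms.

-15400

Stage 1: 1*(25)^4 + 8*(25)^3 + 9*(25)^2 + 5*(25)^1 - 6 = (390625) + (125000) + (5625) + (125) + (-6) = 521369; answer 521369
Stage 2: B1 = 521369; m = 7; total draws C(14,4) = 1001; complement C(7,4) = 35; favorable 1001 - 35 = 966; P = 138/143; answer 138/143
Stage 3: B2 = 138/143; threaded value p + q = 281; r = 4327; 4327 is prime, so its only divisors are 1 and 4327; sigma = 1 + 4327 = 4328; answer 4328
Stage 4: B3 = 4328; w = -21; 2*(-21)^3 + 7*(-21)^2 - 2*(-21)^1 - 7 = (-18522) + (3087) + (42) + (-7) = -15400; answer -15400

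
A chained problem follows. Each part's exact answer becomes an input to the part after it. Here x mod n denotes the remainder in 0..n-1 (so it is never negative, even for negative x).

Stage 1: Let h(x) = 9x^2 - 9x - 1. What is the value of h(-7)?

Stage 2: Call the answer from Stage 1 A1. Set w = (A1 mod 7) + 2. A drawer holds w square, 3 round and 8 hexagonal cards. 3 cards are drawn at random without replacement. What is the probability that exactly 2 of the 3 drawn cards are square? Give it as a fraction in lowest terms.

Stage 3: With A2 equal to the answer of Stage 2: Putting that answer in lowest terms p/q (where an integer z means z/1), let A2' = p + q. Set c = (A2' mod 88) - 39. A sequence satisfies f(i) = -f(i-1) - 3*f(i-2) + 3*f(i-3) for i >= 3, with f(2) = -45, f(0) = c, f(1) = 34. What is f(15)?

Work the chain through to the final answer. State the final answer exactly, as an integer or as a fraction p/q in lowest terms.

-750219

Stage 1: 9*(-7)^2 - 9*(-7)^1 - 1 = (441) + (63) + (-1) = 503; answer 503
Stage 2: A1 = 503; w = 8; total draws C(19,3) = 969; favorable C(8,2)*C(11,1) = 308; P = 308/969; answer 308/969
Stage 3: A2 = 308/969; threaded value p + q = 1277; c = 6; f(3) = -1*(-45) - 3*(34) + 3*(6) = -39; iterating: f(3)=-39, f(4)=276, f(5)=-294, f(6)=-651, f(7)=2361, f(8)=-1290, f(9)=-7746, f(10)=18699, f(11)=669, f(12)=-80004, f(13)=134094, f(14)=107925, f(15)=-750219; answer -750219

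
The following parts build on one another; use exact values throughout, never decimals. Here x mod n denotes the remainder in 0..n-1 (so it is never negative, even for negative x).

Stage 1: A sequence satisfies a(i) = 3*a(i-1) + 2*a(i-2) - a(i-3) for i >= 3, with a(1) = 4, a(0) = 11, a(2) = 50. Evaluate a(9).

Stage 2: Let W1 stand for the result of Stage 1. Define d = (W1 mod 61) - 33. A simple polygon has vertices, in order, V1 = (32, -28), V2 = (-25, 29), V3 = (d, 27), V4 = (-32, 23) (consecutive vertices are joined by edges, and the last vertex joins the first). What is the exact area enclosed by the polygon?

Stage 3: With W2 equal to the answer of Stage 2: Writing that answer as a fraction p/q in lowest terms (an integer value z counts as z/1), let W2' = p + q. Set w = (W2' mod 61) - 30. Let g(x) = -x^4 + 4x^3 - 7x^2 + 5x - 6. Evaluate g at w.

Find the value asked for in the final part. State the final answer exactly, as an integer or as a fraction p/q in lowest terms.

Stage 1: a(3) = 3*(50) + 2*(4) - 1*(11) = 147; iterating: a(3)=147, a(4)=537, a(5)=1855, a(6)=6492, a(7)=22649, a(8)=79076, a(9)=276034; answer 276034
Stage 2: W1 = 276034; d = -24; cross terms: (32*29 - -25*-28)=228, (-25*27 - -24*29)=21, (-24*23 - -32*27)=312, (-32*-28 - 32*23)=160; twice the area = |721| = 721; area = 721/2; answer 721/2
Stage 3: W2 = 721/2; threaded value p + q = 723; w = 22; -1*(22)^4 + 4*(22)^3 - 7*(22)^2 + 5*(22)^1 - 6 = (-234256) + (42592) + (-3388) + (110) + (-6) = -194948; answer -194948

-194948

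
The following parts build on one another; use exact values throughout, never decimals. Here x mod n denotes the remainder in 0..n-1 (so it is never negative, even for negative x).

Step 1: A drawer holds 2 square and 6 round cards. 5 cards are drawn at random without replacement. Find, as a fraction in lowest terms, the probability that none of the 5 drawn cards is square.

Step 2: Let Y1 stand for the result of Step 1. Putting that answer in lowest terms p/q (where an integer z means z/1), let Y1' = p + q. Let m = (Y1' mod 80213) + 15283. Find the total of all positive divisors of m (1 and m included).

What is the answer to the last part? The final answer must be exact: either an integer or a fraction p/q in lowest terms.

26880

Step 1: total draws C(8,5) = 56; favorable C(6,5) = 6; P = 3/28; answer 3/28
Step 2: Y1 = 3/28; threaded value p + q = 31; m = 15314; 15314 = 2 * 13 * 19 * 31; sigma = (1 + 2) * (1 + 13) * (1 + 19) * (1 + 31) = 3 * 14 * 20 * 32 = 26880; answer 26880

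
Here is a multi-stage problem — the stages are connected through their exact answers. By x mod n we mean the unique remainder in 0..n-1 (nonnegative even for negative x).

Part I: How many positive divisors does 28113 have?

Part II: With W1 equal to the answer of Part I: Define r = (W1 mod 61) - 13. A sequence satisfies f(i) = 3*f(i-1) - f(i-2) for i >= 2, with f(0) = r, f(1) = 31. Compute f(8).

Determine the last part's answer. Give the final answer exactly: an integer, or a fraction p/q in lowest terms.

33990

Part I: 28113 = 3 * 9371; number of divisors = (1+1) * (1+1) = 4; answer 4
Part II: W1 = 4; r = -9; f(2) = 3*(31) - 1*(-9) = 102; iterating: f(2)=102, f(3)=275, f(4)=723, f(5)=1894, f(6)=4959, f(7)=12983, f(8)=33990; answer 33990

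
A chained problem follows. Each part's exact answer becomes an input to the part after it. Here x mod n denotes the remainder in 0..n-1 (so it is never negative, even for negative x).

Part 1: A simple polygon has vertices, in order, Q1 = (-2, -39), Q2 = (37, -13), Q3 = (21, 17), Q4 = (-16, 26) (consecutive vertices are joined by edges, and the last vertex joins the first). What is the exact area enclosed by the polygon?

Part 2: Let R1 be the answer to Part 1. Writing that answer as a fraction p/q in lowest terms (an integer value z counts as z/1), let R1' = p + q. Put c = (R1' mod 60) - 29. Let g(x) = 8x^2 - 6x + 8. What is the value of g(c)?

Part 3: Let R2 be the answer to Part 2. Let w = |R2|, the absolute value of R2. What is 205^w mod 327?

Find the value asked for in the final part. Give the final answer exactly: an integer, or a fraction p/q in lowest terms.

Part 1: cross terms: (-2*-13 - 37*-39)=1469, (37*17 - 21*-13)=902, (21*26 - -16*17)=818, (-16*-39 - -2*26)=676; twice the area = |3865| = 3865; area = 3865/2; answer 3865/2
Part 2: R1 = 3865/2; threaded value p + q = 3867; c = -2; 8*(-2)^2 - 6*(-2)^1 + 8 = (32) + (12) + (8) = 52; answer 52
Part 3: R2 = 52; w = 52; squarings mod 327: 205^1=205, 205^2=169, 205^4=112, 205^8=118, 205^16=190, 205^32=130; 205^52 = 205^4 * 205^16 * 205^32 = 307 (mod 327); answer 307

307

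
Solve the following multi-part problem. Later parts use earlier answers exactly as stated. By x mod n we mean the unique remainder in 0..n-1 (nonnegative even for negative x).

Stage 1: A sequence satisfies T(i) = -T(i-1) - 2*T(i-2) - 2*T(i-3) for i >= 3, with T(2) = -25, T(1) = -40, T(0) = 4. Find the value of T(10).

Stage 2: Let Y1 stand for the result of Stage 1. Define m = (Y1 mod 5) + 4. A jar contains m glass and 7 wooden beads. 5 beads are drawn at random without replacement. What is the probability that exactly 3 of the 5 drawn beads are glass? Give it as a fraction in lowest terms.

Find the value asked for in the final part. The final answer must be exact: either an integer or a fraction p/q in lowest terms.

Stage 1: T(3) = -1*(-25) - 2*(-40) - 2*(4) = 97; iterating: T(3)=97, T(4)=33, T(5)=-177, T(6)=-83, T(7)=371, T(8)=149, T(9)=-725, T(10)=-315; answer -315
Stage 2: Y1 = -315; m = 4; total draws C(11,5) = 462; favorable C(4,3)*C(7,2) = 84; P = 2/11; answer 2/11

2/11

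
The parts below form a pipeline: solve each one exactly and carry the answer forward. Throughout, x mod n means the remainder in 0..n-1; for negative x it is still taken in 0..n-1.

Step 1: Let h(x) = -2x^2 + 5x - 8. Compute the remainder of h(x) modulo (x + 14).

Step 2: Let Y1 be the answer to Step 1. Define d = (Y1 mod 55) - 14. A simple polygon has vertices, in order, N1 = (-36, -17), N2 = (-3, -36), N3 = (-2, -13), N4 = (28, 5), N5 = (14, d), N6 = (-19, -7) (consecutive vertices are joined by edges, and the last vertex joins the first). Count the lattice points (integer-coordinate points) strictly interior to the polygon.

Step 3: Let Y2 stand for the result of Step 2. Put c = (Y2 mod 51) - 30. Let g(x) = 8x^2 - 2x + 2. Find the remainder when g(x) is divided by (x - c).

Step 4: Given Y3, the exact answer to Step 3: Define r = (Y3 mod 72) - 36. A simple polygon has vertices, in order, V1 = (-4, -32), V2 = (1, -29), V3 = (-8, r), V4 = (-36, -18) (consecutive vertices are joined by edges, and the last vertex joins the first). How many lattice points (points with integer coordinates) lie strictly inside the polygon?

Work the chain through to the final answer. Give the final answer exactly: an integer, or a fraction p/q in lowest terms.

Step 1: remainder = value at the root: -2*(-14)^2 + 5*(-14)^1 - 8 = (-392) + (-70) + (-8) = -470; answer -470
Step 2: Y1 = -470; d = 11; cross terms: (-36*-36 - -3*-17)=1245, (-3*-13 - -2*-36)=-33, (-2*5 - 28*-13)=354, (28*11 - 14*5)=238, (14*-7 - -19*11)=111, (-19*-17 - -36*-7)=71; twice the area = |1986| = 1986; area = 993; boundary points = 1 + 1 + 6 + 2 + 3 + 1 = 14; strictly interior points = area - boundary/2 + 1 = 987; answer 987
Step 3: Y2 = 987; c = -12; remainder = value at the root: 8*(-12)^2 - 2*(-12)^1 + 2 = (1152) + (24) + (2) = 1178; answer 1178
Step 4: Y3 = 1178; r = -10; cross terms: (-4*-29 - 1*-32)=148, (1*-10 - -8*-29)=-242, (-8*-18 - -36*-10)=-216, (-36*-32 - -4*-18)=1080; twice the area = |770| = 770; area = 385; boundary points = 1 + 1 + 4 + 2 = 8; strictly interior points = area - boundary/2 + 1 = 382; answer 382

382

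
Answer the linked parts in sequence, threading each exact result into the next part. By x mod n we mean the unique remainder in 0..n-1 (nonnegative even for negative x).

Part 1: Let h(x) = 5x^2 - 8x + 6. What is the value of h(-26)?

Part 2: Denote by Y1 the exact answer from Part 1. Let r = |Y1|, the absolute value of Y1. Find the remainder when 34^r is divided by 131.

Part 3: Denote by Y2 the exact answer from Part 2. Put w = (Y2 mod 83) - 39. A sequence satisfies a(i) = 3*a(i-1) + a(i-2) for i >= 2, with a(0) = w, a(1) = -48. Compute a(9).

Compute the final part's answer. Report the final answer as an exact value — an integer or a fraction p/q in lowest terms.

-732516

Part 1: 5*(-26)^2 - 8*(-26)^1 + 6 = (3380) + (208) + (6) = 3594; answer 3594
Part 2: Y1 = 3594; r = 3594; squarings mod 131: 34^1=34, 34^2=108, 34^4=5, 34^8=25, 34^16=101, 34^32=114, 34^64=27, 34^128=74, 34^256=105, 34^512=21, 34^1024=48, 34^2048=77; 34^3594 = 34^2 * 34^8 * 34^512 * 34^1024 * 34^2048 = 11 (mod 131); answer 11
Part 3: Y2 = 11; w = -28; a(2) = 3*(-48) + 1*(-28) = -172; iterating: a(2)=-172, a(3)=-564, a(4)=-1864, a(5)=-6156, a(6)=-20332, a(7)=-67152, a(8)=-221788, a(9)=-732516; answer -732516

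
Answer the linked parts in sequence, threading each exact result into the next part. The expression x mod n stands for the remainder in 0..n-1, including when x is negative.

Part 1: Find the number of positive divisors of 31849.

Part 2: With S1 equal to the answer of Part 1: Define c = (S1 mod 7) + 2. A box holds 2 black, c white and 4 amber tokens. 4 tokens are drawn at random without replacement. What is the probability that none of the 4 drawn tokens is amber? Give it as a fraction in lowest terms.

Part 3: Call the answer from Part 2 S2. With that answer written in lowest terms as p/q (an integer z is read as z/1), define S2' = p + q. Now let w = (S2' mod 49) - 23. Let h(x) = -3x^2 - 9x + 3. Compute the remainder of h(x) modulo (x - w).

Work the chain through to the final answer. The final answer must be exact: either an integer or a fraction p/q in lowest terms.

Part 1: 31849 is prime, so its only divisors are 1 and 31849; count = 2; answer 2
Part 2: S1 = 2; c = 4; total draws C(10,4) = 210; favorable C(6,4) = 15; P = 1/14; answer 1/14
Part 3: S2 = 1/14; threaded value p + q = 15; w = -8; remainder = value at the root: -3*(-8)^2 - 9*(-8)^1 + 3 = (-192) + (72) + (3) = -117; answer -117

-117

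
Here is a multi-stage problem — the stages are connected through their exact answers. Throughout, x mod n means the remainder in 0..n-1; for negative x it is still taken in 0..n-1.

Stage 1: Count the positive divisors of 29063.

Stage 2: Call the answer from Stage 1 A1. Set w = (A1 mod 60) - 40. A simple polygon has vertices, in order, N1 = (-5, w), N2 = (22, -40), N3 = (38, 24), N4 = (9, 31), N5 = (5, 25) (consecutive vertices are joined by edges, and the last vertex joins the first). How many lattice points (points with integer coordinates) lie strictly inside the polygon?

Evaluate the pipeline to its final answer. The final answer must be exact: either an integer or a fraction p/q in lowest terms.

Stage 1: 29063 is prime, so its only divisors are 1 and 29063; count = 2; answer 2
Stage 2: A1 = 2; w = -38; cross terms: (-5*-40 - 22*-38)=1036, (22*24 - 38*-40)=2048, (38*31 - 9*24)=962, (9*25 - 5*31)=70, (5*-38 - -5*25)=-65; twice the area = |4051| = 4051; area = 4051/2; boundary points = 1 + 16 + 1 + 2 + 1 = 21; strictly interior points = area - boundary/2 + 1 = 2016; answer 2016

2016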